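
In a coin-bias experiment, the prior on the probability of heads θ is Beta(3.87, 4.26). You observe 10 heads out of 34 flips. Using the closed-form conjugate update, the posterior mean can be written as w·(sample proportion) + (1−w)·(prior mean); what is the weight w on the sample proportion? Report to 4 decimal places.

The Beta prior is conjugate to a Binomial/Bernoulli likelihood; the update adds successes to α and failures to β.
Posterior mean = (α₀+k)/(α₀+β₀+n) = [n/(α₀+β₀+n)]·(k/n) + [(α₀+β₀)/(α₀+β₀+n)]·α₀/(α₀+β₀), so only n and the prior enter the weight.
The weight on the data is w = n/(α₀+β₀+n) = 34/(3.87+4.26+34) = 34/42.13 = 0.8070.

0.8070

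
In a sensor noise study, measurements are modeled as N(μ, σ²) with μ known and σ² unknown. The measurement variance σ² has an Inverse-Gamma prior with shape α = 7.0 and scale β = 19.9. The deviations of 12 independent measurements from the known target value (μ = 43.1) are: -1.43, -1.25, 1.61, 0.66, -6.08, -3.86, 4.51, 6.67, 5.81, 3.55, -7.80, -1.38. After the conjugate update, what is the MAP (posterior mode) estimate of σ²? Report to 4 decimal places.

9.7226

With known mean μ and an Inverse-Gamma(α, β) prior on σ², the Normal likelihood is conjugate: posterior is Inv-Gamma(α + n/2, β + Σ(xᵢ−μ)²/2).
Σ(xᵢ−μ)² = (-1.43)² + (-1.25)² + (1.61)² + (0.66)² + (-6.08)² + (-3.86)² + (4.51)² + (6.67)² + (5.81)² + (3.55)² + (-7.80)² + (-1.38)² = 232.4331.
Posterior: Inv-Gamma(7.0 + 12/2, 19.9 + 232.4331/2) = Inv-Gamma(13.00, 136.11655).
Mode = β/(α+1) = 136.11655/14.00 = 9.7226.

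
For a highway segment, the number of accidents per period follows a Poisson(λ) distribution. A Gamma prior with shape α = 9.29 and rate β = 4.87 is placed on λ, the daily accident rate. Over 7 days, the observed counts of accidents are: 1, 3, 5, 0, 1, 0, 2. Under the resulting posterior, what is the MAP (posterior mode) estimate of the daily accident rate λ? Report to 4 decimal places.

With a Gamma(shape α, rate β) prior, the Poisson likelihood is conjugate: the posterior is Gamma(α + ΣXᵢ, β + n).
Sum of counts S = 12 over n = 7 days.
Posterior: Gamma(α+S, β+n) = Gamma(9.29+12, 4.87+7) = Gamma(21.29, 11.87).
Mode of Gamma(α,β) for α≥1 is (α−1)/β = 20.29/11.87 = 1.7094.

1.7094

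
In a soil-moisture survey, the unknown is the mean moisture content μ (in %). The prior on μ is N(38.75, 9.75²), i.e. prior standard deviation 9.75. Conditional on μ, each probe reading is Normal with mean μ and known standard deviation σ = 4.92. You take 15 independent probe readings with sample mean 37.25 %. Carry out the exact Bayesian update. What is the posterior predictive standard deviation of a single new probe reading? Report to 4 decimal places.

5.0787

For Normal data with known variance σ², a Normal(μ₀, σ₀²) prior on μ is conjugate. Posterior precision = 1/σ₀² + n/σ²; posterior mean is the precision-weighted average of μ₀ and x̄.
σ₀² = 9.75² = 95.0625, σ² = 4.92² = 24.2064; σ² + n·σ₀² = 24.2064 + 15·95.0625 = 1450.1439.
Posterior precision = 1/σ₀² + n/σ² = 1/95.0625 + 15/24.2064 = (σ² + n·σ₀²)/(σ₀²σ²) = 1450.1439/(95.0625·24.2064); posterior variance σₙ² = σ₀²σ²/(σ² + n·σ₀²) = 95.0625·24.2064/1450.1439 = 1.586822.
Predictive variance for one new observation = σₙ² + σ² = 95.0625·24.2064/1450.1439 + 24.2064 = σ²·(σ₀² + 1450.1439)/1450.1439 = 24.2064·1545.2064/1450.1439 = 25.793222; SD = √(24.2064·1545.2064/1450.1439) = 5.0787.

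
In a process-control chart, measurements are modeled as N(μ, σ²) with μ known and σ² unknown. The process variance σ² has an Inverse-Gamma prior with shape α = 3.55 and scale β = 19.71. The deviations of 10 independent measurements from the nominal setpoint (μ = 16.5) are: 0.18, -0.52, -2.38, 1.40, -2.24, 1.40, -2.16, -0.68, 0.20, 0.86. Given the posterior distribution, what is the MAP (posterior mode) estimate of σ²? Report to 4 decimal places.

3.1535

With known mean μ and an Inverse-Gamma(α, β) prior on σ², the Normal likelihood is conjugate: posterior is Inv-Gamma(α + n/2, β + Σ(xᵢ−μ)²/2).
Σ(xᵢ−μ)² = (0.18)² + (-0.52)² + (-2.38)² + (1.40)² + (-2.24)² + (1.40)² + (-2.16)² + (-0.68)² + (0.20)² + (0.86)² = 20.8124.
Posterior: Inv-Gamma(3.55 + 10/2, 19.71 + 20.8124/2) = Inv-Gamma(8.55, 30.11620).
Mode = β/(α+1) = 30.11620/9.55 = 3.1535.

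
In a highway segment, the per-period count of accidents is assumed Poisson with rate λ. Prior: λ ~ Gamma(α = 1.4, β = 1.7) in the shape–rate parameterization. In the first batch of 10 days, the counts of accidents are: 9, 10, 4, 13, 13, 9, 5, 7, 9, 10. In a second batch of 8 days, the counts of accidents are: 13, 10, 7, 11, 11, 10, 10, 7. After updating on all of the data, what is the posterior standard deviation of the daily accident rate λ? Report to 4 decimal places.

With a Gamma(shape α, rate β) prior, the Poisson likelihood is conjugate: the posterior is Gamma(α + ΣXᵢ, β + n).
Batch 1: sum of counts S = 89 over n = 10 days.
After batch 1: Gamma(α+S, β+n) = Gamma(1.4+89, 1.7+10) = Gamma(90.4, 11.7).
Batch 2: sum of counts S = 79 over n = 8 days.
After batch 2: Gamma(α+S, β+n) = Gamma(90.4+79, 11.7+8) = Gamma(169.4, 19.7).
SD = √α/β = √169.4/19.7 = 0.6607.

0.6607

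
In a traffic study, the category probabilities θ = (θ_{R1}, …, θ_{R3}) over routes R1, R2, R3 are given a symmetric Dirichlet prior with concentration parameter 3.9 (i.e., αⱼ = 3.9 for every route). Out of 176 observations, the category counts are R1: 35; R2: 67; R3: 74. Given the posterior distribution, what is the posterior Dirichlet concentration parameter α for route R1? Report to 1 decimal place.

38.9

The Dirichlet prior is conjugate to the Multinomial likelihood: each posterior αⱼ = prior αⱼ + observed count nⱼ.
Posterior concentration: (38.9, 70.9, 77.9), total = 187.7.
α_{R1} = 3.9 + 35 = 38.9.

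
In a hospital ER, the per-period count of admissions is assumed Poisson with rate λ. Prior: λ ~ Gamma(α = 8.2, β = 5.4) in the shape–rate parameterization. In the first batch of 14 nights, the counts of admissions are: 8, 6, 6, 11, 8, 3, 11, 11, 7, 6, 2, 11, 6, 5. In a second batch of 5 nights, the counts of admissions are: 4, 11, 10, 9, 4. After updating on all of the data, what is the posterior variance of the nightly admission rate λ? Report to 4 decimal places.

0.2472

With a Gamma(shape α, rate β) prior, the Poisson likelihood is conjugate: the posterior is Gamma(α + ΣXᵢ, β + n).
Batch 1: sum of counts S = 101 over n = 14 nights.
After batch 1: Gamma(α+S, β+n) = Gamma(8.2+101, 5.4+14) = Gamma(109.2, 19.4).
Batch 2: sum of counts S = 38 over n = 5 nights.
After batch 2: Gamma(α+S, β+n) = Gamma(109.2+38, 19.4+5) = Gamma(147.2, 24.4).
Var = α/β² = 147.2/24.4² = 0.2472.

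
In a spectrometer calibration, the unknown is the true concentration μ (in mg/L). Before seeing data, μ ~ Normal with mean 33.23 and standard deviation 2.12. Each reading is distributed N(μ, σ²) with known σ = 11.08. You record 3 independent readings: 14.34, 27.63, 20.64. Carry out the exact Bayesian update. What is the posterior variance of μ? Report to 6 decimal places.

4.049636

For Normal data with known variance σ², a Normal(μ₀, σ₀²) prior on μ is conjugate. Posterior precision = 1/σ₀² + n/σ²; posterior mean is the precision-weighted average of μ₀ and x̄.
σ₀² = 2.12² = 4.4944, σ² = 11.08² = 122.7664; σ² + n·σ₀² = 122.7664 + 3·4.4944 = 136.2496.
Posterior precision = 1/σ₀² + n/σ² = 1/4.4944 + 3/122.7664 = (σ² + n·σ₀²)/(σ₀²σ²) = 136.2496/(4.4944·122.7664); posterior variance σₙ² = σ₀²σ²/(σ² + n·σ₀²) = 4.4944·122.7664/136.2496 = 4.049636.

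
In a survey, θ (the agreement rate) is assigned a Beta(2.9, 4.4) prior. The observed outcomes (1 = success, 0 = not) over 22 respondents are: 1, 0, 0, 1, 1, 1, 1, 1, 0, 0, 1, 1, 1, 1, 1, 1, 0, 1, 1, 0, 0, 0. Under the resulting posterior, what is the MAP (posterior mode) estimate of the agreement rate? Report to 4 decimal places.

0.5824

The Beta prior is conjugate to a Binomial/Bernoulli likelihood; the update adds successes to α and failures to β.
Posterior: Beta(α+k, β+n−k) = Beta(2.9+14, 4.4+8) = Beta(16.9, 12.4).
Mode of Beta(a,b) for a,b>1 is (a−1)/(a+b−2) = 15.9/27.3 = 0.5824.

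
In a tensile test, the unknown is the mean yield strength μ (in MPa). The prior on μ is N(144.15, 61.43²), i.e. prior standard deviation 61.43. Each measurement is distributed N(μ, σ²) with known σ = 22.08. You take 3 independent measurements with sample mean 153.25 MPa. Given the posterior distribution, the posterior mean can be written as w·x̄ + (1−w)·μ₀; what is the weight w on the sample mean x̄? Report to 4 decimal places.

For Normal data with known variance σ², a Normal(μ₀, σ₀²) prior on μ is conjugate. Posterior precision = 1/σ₀² + n/σ²; posterior mean is the precision-weighted average of μ₀ and x̄.
σ₀² = 61.43² = 3773.6449, σ² = 22.08² = 487.5264. Prior precision 1/σ₀² = 1/3773.6449; data precision n/σ² = 3/487.5264.
w = (n/σ²)/(1/σ₀² + n/σ²) = n·σ₀²/(σ² + n·σ₀²) = 3·3773.6449/(487.5264 + 3·3773.6449) = 11320.9347/11808.4611 = 0.9587.

0.9587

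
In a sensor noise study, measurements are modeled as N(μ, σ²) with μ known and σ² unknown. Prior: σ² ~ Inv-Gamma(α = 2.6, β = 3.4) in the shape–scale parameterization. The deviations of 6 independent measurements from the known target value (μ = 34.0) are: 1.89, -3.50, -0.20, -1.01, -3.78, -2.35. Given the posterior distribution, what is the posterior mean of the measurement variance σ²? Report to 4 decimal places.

4.7275

With known mean μ and an Inverse-Gamma(α, β) prior on σ², the Normal likelihood is conjugate: posterior is Inv-Gamma(α + n/2, β + Σ(xᵢ−μ)²/2).
Σ(xᵢ−μ)² = (1.89)² + (-3.50)² + (-0.20)² + (-1.01)² + (-3.78)² + (-2.35)² = 36.6931.
Posterior: Inv-Gamma(2.6 + 6/2, 3.4 + 36.6931/2) = Inv-Gamma(5.60, 21.74655).
E[σ²|data] = β/(α−1) = 21.74655/4.60 = 4.7275.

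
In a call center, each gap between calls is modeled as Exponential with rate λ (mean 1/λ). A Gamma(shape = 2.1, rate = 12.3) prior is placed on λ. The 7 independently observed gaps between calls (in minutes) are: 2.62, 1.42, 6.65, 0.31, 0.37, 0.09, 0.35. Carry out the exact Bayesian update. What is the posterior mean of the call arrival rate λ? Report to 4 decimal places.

0.3774

With a Gamma(shape α, rate β) prior on the exponential rate λ, the posterior after n observations with total T = Σxᵢ is Gamma(α+n, β+T).
Sum of observations T = 11.81 minutes; n = 7.
Posterior: Gamma(2.1+7, 12.3+11.81) = Gamma(9.1, 24.11).
Posterior mean of λ = α/β = 9.1/24.11 = 0.3774.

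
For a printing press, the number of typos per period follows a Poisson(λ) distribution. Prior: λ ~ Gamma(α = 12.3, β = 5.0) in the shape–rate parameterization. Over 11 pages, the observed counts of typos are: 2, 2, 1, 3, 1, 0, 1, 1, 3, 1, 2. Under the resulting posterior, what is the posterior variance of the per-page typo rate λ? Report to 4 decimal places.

With a Gamma(shape α, rate β) prior, the Poisson likelihood is conjugate: the posterior is Gamma(α + ΣXᵢ, β + n).
Sum of counts S = 17 over n = 11 pages.
Posterior: Gamma(α+S, β+n) = Gamma(12.3+17, 5.0+11) = Gamma(29.3, 16.0).
Var = α/β² = 29.3/16.0² = 0.1145.

0.1145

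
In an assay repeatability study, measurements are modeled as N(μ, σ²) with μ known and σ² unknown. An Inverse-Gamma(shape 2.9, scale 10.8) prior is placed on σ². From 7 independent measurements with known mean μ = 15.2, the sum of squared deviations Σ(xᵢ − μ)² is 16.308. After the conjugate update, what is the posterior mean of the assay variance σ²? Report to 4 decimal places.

With known mean μ and an Inverse-Gamma(α, β) prior on σ², the Normal likelihood is conjugate: posterior is Inv-Gamma(α + n/2, β + Σ(xᵢ−μ)²/2).
Posterior: Inv-Gamma(2.9 + 7/2, 10.8 + 16.308/2) = Inv-Gamma(6.40, 18.9540).
E[σ²|data] = β/(α−1) = 18.9540/5.40 = 3.5100.

3.5100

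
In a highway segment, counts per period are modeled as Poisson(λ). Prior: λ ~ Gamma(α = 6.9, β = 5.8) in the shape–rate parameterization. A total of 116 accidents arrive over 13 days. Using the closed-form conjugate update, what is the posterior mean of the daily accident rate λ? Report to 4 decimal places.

6.5372

With a Gamma(shape α, rate β) prior, the Poisson likelihood is conjugate: the posterior is Gamma(α + ΣXᵢ, β + n).
Posterior: Gamma(α+S, β+n) = Gamma(6.9+116, 5.8+13) = Gamma(122.9, 18.8).
Posterior mean = α/β = 122.9/18.8 = 6.5372.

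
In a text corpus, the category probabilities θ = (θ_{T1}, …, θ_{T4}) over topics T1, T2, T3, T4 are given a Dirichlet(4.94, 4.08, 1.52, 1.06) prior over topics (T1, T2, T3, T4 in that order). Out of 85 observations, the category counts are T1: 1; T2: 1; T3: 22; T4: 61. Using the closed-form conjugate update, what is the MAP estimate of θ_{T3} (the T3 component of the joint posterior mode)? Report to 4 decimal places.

0.2432

The Dirichlet prior is conjugate to the Multinomial likelihood: each posterior αⱼ = prior αⱼ + observed count nⱼ.
Posterior concentration: (5.94, 5.08, 23.52, 62.06), total = 96.60.
Joint mode component: (α_{T3}−1)/(Σα−K) = 22.52/92.60 = 0.2432.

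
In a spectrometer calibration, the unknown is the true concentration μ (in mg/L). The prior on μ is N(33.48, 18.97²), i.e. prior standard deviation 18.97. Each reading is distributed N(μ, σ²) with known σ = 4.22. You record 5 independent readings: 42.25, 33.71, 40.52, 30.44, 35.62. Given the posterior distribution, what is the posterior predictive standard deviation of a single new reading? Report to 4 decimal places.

4.6190

For Normal data with known variance σ², a Normal(μ₀, σ₀²) prior on μ is conjugate. Posterior precision = 1/σ₀² + n/σ²; posterior mean is the precision-weighted average of μ₀ and x̄.
σ₀² = 18.97² = 359.8609, σ² = 4.22² = 17.8084; σ² + n·σ₀² = 17.8084 + 5·359.8609 = 1817.1129.
Posterior precision = 1/σ₀² + n/σ² = 1/359.8609 + 5/17.8084 = (σ² + n·σ₀²)/(σ₀²σ²) = 1817.1129/(359.8609·17.8084); posterior variance σₙ² = σ₀²σ²/(σ² + n·σ₀²) = 359.8609·17.8084/1817.1129 = 3.526774.
Predictive variance for one new observation = σₙ² + σ² = 359.8609·17.8084/1817.1129 + 17.8084 = σ²·(σ₀² + 1817.1129)/1817.1129 = 17.8084·2176.9738/1817.1129 = 21.335174; SD = √(17.8084·2176.9738/1817.1129) = 4.6190.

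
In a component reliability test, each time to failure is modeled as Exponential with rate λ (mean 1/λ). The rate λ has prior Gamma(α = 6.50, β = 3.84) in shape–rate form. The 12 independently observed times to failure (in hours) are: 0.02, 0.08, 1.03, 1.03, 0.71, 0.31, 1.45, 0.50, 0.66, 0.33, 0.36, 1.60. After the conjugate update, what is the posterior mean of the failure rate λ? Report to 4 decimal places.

With a Gamma(shape α, rate β) prior on the exponential rate λ, the posterior after n observations with total T = Σxᵢ is Gamma(α+n, β+T).
Sum of observations T = 8.08 hours; n = 12.
Posterior: Gamma(6.50+12, 3.84+8.08) = Gamma(18.50, 11.92).
Posterior mean of λ = α/β = 18.50/11.92 = 1.5520.

1.5520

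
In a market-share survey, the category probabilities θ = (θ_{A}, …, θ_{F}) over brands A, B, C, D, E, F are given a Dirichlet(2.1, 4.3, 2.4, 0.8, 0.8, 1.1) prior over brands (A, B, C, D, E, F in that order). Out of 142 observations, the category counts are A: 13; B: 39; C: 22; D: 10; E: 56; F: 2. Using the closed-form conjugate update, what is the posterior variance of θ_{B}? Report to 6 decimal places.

0.001311

The Dirichlet prior is conjugate to the Multinomial likelihood: each posterior αⱼ = prior αⱼ + observed count nⱼ.
Posterior concentration: (15.1, 43.3, 24.4, 10.8, 56.8, 3.1), total = 153.5.
Var[θ_j] = α_j(Σα−α_j)/((Σα)²(Σα+1)) = 43.3·110.2/(153.5²·154.5) = 0.001311.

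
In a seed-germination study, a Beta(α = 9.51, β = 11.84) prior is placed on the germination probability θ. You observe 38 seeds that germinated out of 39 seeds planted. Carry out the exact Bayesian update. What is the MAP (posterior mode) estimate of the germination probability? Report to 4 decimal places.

0.7971

The Beta prior is conjugate to a Binomial/Bernoulli likelihood; the update adds successes to α and failures to β.
Posterior: Beta(α+k, β+n−k) = Beta(9.51+38, 11.84+1) = Beta(47.51, 12.84).
Mode of Beta(a,b) for a,b>1 is (a−1)/(a+b−2) = 46.51/58.35 = 0.7971.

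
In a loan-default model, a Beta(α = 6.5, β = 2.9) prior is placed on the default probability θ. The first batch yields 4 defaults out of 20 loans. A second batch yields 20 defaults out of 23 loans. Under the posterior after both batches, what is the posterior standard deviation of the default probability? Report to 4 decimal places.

The Beta prior is conjugate to a Binomial/Bernoulli likelihood; the update adds successes to α and failures to β.
After batch 1: Beta(6.5+4, 2.9+16) = Beta(10.5, 18.9).
After batch 2: Beta(10.5+20, 18.9+3) = Beta(30.5, 21.9).
Var = αβ/((α+β)²(α+β+1)) = 30.5·21.9/(52.4²·53.4) = 0.00455554; SD = √0.00455554 = 0.0675.

0.0675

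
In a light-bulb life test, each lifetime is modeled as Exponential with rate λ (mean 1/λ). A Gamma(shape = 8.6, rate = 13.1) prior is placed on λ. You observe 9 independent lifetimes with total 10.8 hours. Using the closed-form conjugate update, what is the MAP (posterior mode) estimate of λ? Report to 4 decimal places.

With a Gamma(shape α, rate β) prior on the exponential rate λ, the posterior after n observations with total T = Σxᵢ is Gamma(α+n, β+T).
Posterior: Gamma(8.6+9, 13.1+10.8) = Gamma(17.6, 23.9).
Mode = (α−1)/β = 0.6946.

0.6946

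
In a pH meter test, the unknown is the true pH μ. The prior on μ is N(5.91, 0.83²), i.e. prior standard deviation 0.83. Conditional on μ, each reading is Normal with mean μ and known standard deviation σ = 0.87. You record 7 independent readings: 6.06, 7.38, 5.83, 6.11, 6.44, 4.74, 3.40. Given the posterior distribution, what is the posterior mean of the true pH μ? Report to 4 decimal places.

5.7359

For Normal data with known variance σ², a Normal(μ₀, σ₀²) prior on μ is conjugate. Posterior precision = 1/σ₀² + n/σ²; posterior mean is the precision-weighted average of μ₀ and x̄.
Σxᵢ = 6.06 + 7.38 + 5.83 + 6.11 + 6.44 + 4.74 + 3.40 = 39.96, so n·x̄ = 39.96.
σ₀² = 0.83² = 0.6889, σ² = 0.87² = 0.7569; σ² + n·σ₀² = 0.7569 + 7·0.6889 = 5.5792.
Posterior mean = (μ₀/σ₀² + n·x̄/σ²)/(1/σ₀² + n/σ²) = (σ²·μ₀ + σ₀²·n·x̄)/(σ² + n·σ₀²) = (0.7569·5.91 + 0.6889·39.96)/5.5792 = 32.001723/5.5792 = 5.7359.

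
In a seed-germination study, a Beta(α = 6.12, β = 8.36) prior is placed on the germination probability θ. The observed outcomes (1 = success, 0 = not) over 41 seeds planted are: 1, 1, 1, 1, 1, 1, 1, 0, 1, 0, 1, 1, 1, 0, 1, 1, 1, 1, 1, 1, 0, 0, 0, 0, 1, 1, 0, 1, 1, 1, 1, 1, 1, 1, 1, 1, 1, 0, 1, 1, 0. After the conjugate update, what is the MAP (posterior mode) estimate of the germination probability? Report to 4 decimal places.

The Beta prior is conjugate to a Binomial/Bernoulli likelihood; the update adds successes to α and failures to β.
Posterior: Beta(α+k, β+n−k) = Beta(6.12+31, 8.36+10) = Beta(37.12, 18.36).
Mode of Beta(a,b) for a,b>1 is (a−1)/(a+b−2) = 36.12/53.48 = 0.6754.

0.6754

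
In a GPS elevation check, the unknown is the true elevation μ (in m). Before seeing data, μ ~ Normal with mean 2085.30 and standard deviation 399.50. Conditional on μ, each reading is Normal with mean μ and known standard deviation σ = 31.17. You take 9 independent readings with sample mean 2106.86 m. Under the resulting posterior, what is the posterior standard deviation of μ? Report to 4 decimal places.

For Normal data with known variance σ², a Normal(μ₀, σ₀²) prior on μ is conjugate. Posterior precision = 1/σ₀² + n/σ²; posterior mean is the precision-weighted average of μ₀ and x̄.
σ₀² = 399.50² = 159600.25, σ² = 31.17² = 971.5689; σ² + n·σ₀² = 971.5689 + 9·159600.25 = 1437373.8189.
Posterior precision = 1/σ₀² + n/σ² = 1/159600.25 + 9/971.5689 = (σ² + n·σ₀²)/(σ₀²σ²) = 1437373.8189/(159600.25·971.5689); posterior variance σₙ² = σ₀²σ²/(σ² + n·σ₀²) = 159600.25·971.5689/1437373.8189 = 107.879132.
Posterior SD = √σₙ² = √(159600.25·971.5689/1437373.8189) = 10.3865.

10.3865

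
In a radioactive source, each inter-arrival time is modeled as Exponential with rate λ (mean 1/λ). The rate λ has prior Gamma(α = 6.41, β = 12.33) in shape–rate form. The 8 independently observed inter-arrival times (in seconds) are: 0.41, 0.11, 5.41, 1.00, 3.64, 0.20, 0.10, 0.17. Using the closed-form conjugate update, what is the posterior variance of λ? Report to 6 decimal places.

0.026384

With a Gamma(shape α, rate β) prior on the exponential rate λ, the posterior after n observations with total T = Σxᵢ is Gamma(α+n, β+T).
Sum of observations T = 11.04 seconds; n = 8.
Posterior: Gamma(6.41+8, 12.33+11.04) = Gamma(14.41, 23.37).
Var = α/β² = 0.026384.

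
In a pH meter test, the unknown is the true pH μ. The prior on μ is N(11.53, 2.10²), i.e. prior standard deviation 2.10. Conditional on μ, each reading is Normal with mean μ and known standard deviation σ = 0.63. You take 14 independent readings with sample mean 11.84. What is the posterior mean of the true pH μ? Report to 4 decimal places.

11.8380

For Normal data with known variance σ², a Normal(μ₀, σ₀²) prior on μ is conjugate. Posterior precision = 1/σ₀² + n/σ²; posterior mean is the precision-weighted average of μ₀ and x̄.
n·x̄ = 14·11.84 = 165.76.
σ₀² = 2.10² = 4.41, σ² = 0.63² = 0.3969; σ² + n·σ₀² = 0.3969 + 14·4.41 = 62.1369.
Posterior mean = (μ₀/σ₀² + n·x̄/σ²)/(1/σ₀² + n/σ²) = (σ²·μ₀ + σ₀²·n·x̄)/(σ² + n·σ₀²) = (0.3969·11.53 + 4.41·165.76)/62.1369 = 735.577857/62.1369 = 11.8380.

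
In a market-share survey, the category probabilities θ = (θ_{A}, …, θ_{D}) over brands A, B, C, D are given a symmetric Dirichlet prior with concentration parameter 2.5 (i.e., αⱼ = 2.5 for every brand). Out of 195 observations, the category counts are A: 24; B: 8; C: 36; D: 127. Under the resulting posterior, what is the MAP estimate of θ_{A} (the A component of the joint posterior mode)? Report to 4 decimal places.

The Dirichlet prior is conjugate to the Multinomial likelihood: each posterior αⱼ = prior αⱼ + observed count nⱼ.
Posterior concentration: (26.5, 10.5, 38.5, 129.5), total = 205.0.
Joint mode component: (α_{A}−1)/(Σα−K) = 25.5/201.0 = 0.1269.

0.1269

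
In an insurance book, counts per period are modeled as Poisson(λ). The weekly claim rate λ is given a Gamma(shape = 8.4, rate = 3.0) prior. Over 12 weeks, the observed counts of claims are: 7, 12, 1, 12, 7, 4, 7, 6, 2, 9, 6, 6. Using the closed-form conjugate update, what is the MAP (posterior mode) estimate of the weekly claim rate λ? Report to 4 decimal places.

5.7600

With a Gamma(shape α, rate β) prior, the Poisson likelihood is conjugate: the posterior is Gamma(α + ΣXᵢ, β + n).
Sum of counts S = 79 over n = 12 weeks.
Posterior: Gamma(α+S, β+n) = Gamma(8.4+79, 3.0+12) = Gamma(87.4, 15.0).
Mode of Gamma(α,β) for α≥1 is (α−1)/β = 86.4/15.0 = 5.7600.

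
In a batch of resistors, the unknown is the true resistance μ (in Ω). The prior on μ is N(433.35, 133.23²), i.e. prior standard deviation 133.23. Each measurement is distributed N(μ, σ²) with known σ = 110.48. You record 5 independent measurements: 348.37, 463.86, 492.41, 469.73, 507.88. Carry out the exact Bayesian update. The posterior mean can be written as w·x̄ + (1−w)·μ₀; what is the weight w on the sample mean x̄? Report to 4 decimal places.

For Normal data with known variance σ², a Normal(μ₀, σ₀²) prior on μ is conjugate. Posterior precision = 1/σ₀² + n/σ²; posterior mean is the precision-weighted average of μ₀ and x̄.
σ₀² = 133.23² = 17750.2329, σ² = 110.48² = 12205.8304. Prior precision 1/σ₀² = 1/17750.2329; data precision n/σ² = 5/12205.8304.
w = (n/σ²)/(1/σ₀² + n/σ²) = n·σ₀²/(σ² + n·σ₀²) = 5·17750.2329/(12205.8304 + 5·17750.2329) = 88751.1645/100956.9949 = 0.8791.

0.8791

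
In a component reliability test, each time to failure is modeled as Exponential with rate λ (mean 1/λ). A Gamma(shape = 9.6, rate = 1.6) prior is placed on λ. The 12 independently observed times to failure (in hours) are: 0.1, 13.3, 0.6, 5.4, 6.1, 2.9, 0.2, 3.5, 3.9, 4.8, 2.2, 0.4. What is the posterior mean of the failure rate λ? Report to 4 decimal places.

0.4800

With a Gamma(shape α, rate β) prior on the exponential rate λ, the posterior after n observations with total T = Σxᵢ is Gamma(α+n, β+T).
Sum of observations T = 43.4 hours; n = 12.
Posterior: Gamma(9.6+12, 1.6+43.4) = Gamma(21.6, 45.0).
Posterior mean of λ = α/β = 21.6/45.0 = 0.4800.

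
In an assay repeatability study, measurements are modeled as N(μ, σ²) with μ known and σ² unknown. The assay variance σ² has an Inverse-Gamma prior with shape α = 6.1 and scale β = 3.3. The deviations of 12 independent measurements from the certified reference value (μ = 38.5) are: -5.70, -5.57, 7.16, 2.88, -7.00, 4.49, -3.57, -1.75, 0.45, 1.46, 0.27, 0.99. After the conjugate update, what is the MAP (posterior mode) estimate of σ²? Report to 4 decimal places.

8.3217

With known mean μ and an Inverse-Gamma(α, β) prior on σ², the Normal likelihood is conjugate: posterior is Inv-Gamma(α + n/2, β + Σ(xᵢ−μ)²/2).
Σ(xᵢ−μ)² = (-5.70)² + (-5.57)² + (7.16)² + (2.88)² + (-7.00)² + (4.49)² + (-3.57)² + (-1.75)² + (0.45)² + (1.46)² + (0.27)² + (0.99)² = 211.4295.
Posterior: Inv-Gamma(6.1 + 12/2, 3.3 + 211.4295/2) = Inv-Gamma(12.10, 109.01475).
Mode = β/(α+1) = 109.01475/13.10 = 8.3217.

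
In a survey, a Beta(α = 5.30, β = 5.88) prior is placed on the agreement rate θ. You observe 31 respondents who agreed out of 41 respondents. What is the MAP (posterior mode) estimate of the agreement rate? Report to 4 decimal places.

The Beta prior is conjugate to a Binomial/Bernoulli likelihood; the update adds successes to α and failures to β.
Posterior: Beta(α+k, β+n−k) = Beta(5.30+31, 5.88+10) = Beta(36.30, 15.88).
Mode of Beta(a,b) for a,b>1 is (a−1)/(a+b−2) = 35.30/50.18 = 0.7035.

0.7035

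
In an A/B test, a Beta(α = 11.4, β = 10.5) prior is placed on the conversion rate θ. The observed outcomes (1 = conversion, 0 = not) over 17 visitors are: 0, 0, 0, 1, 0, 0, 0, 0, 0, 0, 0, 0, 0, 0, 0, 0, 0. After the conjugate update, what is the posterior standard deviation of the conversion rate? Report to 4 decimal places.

0.0738

The Beta prior is conjugate to a Binomial/Bernoulli likelihood; the update adds successes to α and failures to β.
Posterior: Beta(α+k, β+n−k) = Beta(11.4+1, 10.5+16) = Beta(12.4, 26.5).
Var = αβ/((α+β)²(α+β+1)) = 12.4·26.5/(38.9²·39.9) = 0.00544246; SD = √0.00544246 = 0.0738.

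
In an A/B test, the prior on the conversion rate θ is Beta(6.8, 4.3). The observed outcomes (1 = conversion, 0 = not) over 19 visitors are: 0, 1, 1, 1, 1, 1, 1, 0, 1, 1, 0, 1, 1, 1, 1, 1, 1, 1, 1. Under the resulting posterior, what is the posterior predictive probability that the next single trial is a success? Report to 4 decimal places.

The Beta prior is conjugate to a Binomial/Bernoulli likelihood; the update adds successes to α and failures to β.
Posterior: Beta(α+k, β+n−k) = Beta(6.8+16, 4.3+3) = Beta(22.8, 7.3).
For a single future Bernoulli trial, P(success | data) = α/(α+β) = 0.7575.

0.7575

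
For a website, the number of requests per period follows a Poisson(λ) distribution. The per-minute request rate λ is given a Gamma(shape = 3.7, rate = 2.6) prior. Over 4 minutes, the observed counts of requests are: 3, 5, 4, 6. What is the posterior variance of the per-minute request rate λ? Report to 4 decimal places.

With a Gamma(shape α, rate β) prior, the Poisson likelihood is conjugate: the posterior is Gamma(α + ΣXᵢ, β + n).
Sum of counts S = 18 over n = 4 minutes.
Posterior: Gamma(α+S, β+n) = Gamma(3.7+18, 2.6+4) = Gamma(21.7, 6.6).
Var = α/β² = 21.7/6.6² = 0.4982.

0.4982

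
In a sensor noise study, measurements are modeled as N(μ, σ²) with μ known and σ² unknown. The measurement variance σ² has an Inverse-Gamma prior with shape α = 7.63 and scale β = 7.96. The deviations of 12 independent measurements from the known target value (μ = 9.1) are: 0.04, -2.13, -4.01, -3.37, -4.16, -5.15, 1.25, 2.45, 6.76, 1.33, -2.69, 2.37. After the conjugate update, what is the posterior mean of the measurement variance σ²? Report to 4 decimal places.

With known mean μ and an Inverse-Gamma(α, β) prior on σ², the Normal likelihood is conjugate: posterior is Inv-Gamma(α + n/2, β + Σ(xᵢ−μ)²/2).
Σ(xᵢ−μ)² = (0.04)² + (-2.13)² + (-4.01)² + (-3.37)² + (-4.16)² + (-5.15)² + (1.25)² + (2.45)² + (6.76)² + (1.33)² + (-2.69)² + (2.37)² = 143.6881.
Posterior: Inv-Gamma(7.63 + 12/2, 7.96 + 143.6881/2) = Inv-Gamma(13.63, 79.80405).
E[σ²|data] = β/(α−1) = 79.80405/12.63 = 6.3186.

6.3186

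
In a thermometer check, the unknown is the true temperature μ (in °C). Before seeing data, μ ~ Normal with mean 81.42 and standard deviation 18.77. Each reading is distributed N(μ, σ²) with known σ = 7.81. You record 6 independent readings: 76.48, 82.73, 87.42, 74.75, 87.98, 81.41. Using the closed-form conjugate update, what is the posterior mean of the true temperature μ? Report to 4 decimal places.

81.7845

For Normal data with known variance σ², a Normal(μ₀, σ₀²) prior on μ is conjugate. Posterior precision = 1/σ₀² + n/σ²; posterior mean is the precision-weighted average of μ₀ and x̄.
Σxᵢ = 76.48 + 82.73 + 87.42 + 74.75 + 87.98 + 81.41 = 490.77, so n·x̄ = 490.77.
σ₀² = 18.77² = 352.3129, σ² = 7.81² = 60.9961; σ² + n·σ₀² = 60.9961 + 6·352.3129 = 2174.8735.
Posterior mean = (μ₀/σ₀² + n·x̄/σ²)/(1/σ₀² + n/σ²) = (σ²·μ₀ + σ₀²·n·x̄)/(σ² + n·σ₀²) = (60.9961·81.42 + 352.3129·490.77)/2174.8735 = 177870.904395/2174.8735 = 81.7845.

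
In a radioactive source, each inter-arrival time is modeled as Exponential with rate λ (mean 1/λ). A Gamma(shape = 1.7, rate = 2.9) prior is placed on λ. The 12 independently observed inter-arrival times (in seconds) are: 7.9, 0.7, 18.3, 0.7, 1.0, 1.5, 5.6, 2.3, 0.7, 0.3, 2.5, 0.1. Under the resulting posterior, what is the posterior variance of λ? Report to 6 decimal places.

With a Gamma(shape α, rate β) prior on the exponential rate λ, the posterior after n observations with total T = Σxᵢ is Gamma(α+n, β+T).
Sum of observations T = 41.6 seconds; n = 12.
Posterior: Gamma(1.7+12, 2.9+41.6) = Gamma(13.7, 44.5).
Var = α/β² = 0.006918.

0.006918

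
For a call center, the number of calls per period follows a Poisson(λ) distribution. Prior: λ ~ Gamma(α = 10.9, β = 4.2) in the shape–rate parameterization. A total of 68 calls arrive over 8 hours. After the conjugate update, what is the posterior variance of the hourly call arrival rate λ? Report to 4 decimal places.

0.5301

With a Gamma(shape α, rate β) prior, the Poisson likelihood is conjugate: the posterior is Gamma(α + ΣXᵢ, β + n).
Posterior: Gamma(α+S, β+n) = Gamma(10.9+68, 4.2+8) = Gamma(78.9, 12.2).
Var = α/β² = 78.9/12.2² = 0.5301.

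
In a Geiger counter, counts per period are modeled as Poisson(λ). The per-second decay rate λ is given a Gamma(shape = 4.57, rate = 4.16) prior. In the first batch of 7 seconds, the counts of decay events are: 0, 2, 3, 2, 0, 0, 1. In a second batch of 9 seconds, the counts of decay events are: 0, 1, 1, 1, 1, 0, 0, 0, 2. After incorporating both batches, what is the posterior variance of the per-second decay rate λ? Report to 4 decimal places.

With a Gamma(shape α, rate β) prior, the Poisson likelihood is conjugate: the posterior is Gamma(α + ΣXᵢ, β + n).
Batch 1: sum of counts S = 8 over n = 7 seconds.
After batch 1: Gamma(α+S, β+n) = Gamma(4.57+8, 4.16+7) = Gamma(12.57, 11.16).
Batch 2: sum of counts S = 6 over n = 9 seconds.
After batch 2: Gamma(α+S, β+n) = Gamma(12.57+6, 11.16+9) = Gamma(18.57, 20.16).
Var = α/β² = 18.57/20.16² = 0.0457.

0.0457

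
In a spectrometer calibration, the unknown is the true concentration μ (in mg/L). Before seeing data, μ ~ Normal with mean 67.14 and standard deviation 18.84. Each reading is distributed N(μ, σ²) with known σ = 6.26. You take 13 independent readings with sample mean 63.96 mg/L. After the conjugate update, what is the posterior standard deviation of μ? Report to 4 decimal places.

1.7289

For Normal data with known variance σ², a Normal(μ₀, σ₀²) prior on μ is conjugate. Posterior precision = 1/σ₀² + n/σ²; posterior mean is the precision-weighted average of μ₀ and x̄.
σ₀² = 18.84² = 354.9456, σ² = 6.26² = 39.1876; σ² + n·σ₀² = 39.1876 + 13·354.9456 = 4653.4804.
Posterior precision = 1/σ₀² + n/σ² = 1/354.9456 + 13/39.1876 = (σ² + n·σ₀²)/(σ₀²σ²) = 4653.4804/(354.9456·39.1876); posterior variance σₙ² = σ₀²σ²/(σ² + n·σ₀²) = 354.9456·39.1876/4653.4804 = 2.989046.
Posterior SD = √σₙ² = √(354.9456·39.1876/4653.4804) = 1.7289.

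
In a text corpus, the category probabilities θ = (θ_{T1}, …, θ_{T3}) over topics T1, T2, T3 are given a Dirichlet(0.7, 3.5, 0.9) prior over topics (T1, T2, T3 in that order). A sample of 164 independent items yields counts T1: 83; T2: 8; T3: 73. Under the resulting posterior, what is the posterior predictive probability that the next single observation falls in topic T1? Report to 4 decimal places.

0.4950

The Dirichlet prior is conjugate to the Multinomial likelihood: each posterior αⱼ = prior αⱼ + observed count nⱼ.
Posterior concentration: (83.7, 11.5, 73.9), total = 169.1.
P(next = T1 | data) = α_{T1}/Σα = 0.4950.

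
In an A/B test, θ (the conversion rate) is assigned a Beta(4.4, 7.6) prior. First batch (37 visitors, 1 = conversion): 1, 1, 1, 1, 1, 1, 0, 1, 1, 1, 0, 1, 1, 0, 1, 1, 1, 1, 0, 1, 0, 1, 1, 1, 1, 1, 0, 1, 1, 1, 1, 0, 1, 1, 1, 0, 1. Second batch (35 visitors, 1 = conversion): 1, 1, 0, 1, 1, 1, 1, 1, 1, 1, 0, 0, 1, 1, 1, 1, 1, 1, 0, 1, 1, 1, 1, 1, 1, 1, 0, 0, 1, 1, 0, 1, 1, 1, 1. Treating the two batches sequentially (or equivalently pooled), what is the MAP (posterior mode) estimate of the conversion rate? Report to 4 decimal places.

0.7366

The Beta prior is conjugate to a Binomial/Bernoulli likelihood; the update adds successes to α and failures to β.
After batch 1: Beta(4.4+29, 7.6+8) = Beta(33.4, 15.6).
After batch 2: Beta(33.4+28, 15.6+7) = Beta(61.4, 22.6).
Mode of Beta(a,b) for a,b>1 is (a−1)/(a+b−2) = 60.4/82.0 = 0.7366.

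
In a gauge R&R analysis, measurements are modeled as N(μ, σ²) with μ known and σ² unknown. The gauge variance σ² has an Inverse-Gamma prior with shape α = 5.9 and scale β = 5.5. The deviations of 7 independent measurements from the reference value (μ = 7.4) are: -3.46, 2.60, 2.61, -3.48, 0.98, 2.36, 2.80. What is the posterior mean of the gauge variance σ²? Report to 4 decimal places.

With known mean μ and an Inverse-Gamma(α, β) prior on σ², the Normal likelihood is conjugate: posterior is Inv-Gamma(α + n/2, β + Σ(xᵢ−μ)²/2).
Σ(xᵢ−μ)² = (-3.46)² + (2.60)² + (2.61)² + (-3.48)² + (0.98)² + (2.36)² + (2.80)² = 52.0241.
Posterior: Inv-Gamma(5.9 + 7/2, 5.5 + 52.0241/2) = Inv-Gamma(9.40, 31.51205).
E[σ²|data] = β/(α−1) = 31.51205/8.40 = 3.7514.

3.7514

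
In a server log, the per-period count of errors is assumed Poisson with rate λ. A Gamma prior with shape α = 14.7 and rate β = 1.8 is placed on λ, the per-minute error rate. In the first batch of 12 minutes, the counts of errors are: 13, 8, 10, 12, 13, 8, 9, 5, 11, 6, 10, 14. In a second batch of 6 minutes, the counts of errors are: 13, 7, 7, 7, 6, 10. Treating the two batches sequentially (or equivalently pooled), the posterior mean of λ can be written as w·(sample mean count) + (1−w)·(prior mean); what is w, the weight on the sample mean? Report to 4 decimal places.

With a Gamma(shape α, rate β) prior, the Poisson likelihood is conjugate: the posterior is Gamma(α + ΣXᵢ, β + n).
Total number of minutes: n = 12 + 6 = 18.
Posterior mean = (α₀+S)/(β₀+n) = [n/(β₀+n)]·(S/n) + [β₀/(β₀+n)]·(α₀/β₀), so only n and β₀ enter the weight.
Weight on data w = n/(β₀+n) = 18/(1.8+18) = 18/19.8 = 0.9091.

0.9091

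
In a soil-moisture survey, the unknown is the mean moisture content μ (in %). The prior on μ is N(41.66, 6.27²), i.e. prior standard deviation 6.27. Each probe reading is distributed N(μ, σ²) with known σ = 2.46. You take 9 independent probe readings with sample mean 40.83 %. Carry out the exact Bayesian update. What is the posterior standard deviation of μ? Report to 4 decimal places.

0.8131

For Normal data with known variance σ², a Normal(μ₀, σ₀²) prior on μ is conjugate. Posterior precision = 1/σ₀² + n/σ²; posterior mean is the precision-weighted average of μ₀ and x̄.
σ₀² = 6.27² = 39.3129, σ² = 2.46² = 6.0516; σ² + n·σ₀² = 6.0516 + 9·39.3129 = 359.8677.
Posterior precision = 1/σ₀² + n/σ² = 1/39.3129 + 9/6.0516 = (σ² + n·σ₀²)/(σ₀²σ²) = 359.8677/(39.3129·6.0516); posterior variance σₙ² = σ₀²σ²/(σ² + n·σ₀²) = 39.3129·6.0516/359.8677 = 0.661093.
Posterior SD = √σₙ² = √(39.3129·6.0516/359.8677) = 0.8131.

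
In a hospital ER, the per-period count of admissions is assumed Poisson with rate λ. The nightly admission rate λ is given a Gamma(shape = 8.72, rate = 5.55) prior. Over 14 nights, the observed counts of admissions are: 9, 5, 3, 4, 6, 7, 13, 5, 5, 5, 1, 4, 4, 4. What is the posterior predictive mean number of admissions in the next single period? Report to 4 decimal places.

With a Gamma(shape α, rate β) prior, the Poisson likelihood is conjugate: the posterior is Gamma(α + ΣXᵢ, β + n).
Sum of counts S = 75 over n = 14 nights.
Posterior: Gamma(α+S, β+n) = Gamma(8.72+75, 5.55+14) = Gamma(83.72, 19.55).
The predictive distribution for one future period is NegBinom with mean α/β = 4.2824.

4.2824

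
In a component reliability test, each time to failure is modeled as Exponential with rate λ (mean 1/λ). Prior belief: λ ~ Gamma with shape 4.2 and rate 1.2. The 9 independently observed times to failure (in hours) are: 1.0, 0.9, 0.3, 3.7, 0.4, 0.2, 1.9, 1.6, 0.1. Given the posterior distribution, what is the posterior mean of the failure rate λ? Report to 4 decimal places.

1.1681

With a Gamma(shape α, rate β) prior on the exponential rate λ, the posterior after n observations with total T = Σxᵢ is Gamma(α+n, β+T).
Sum of observations T = 10.1 hours; n = 9.
Posterior: Gamma(4.2+9, 1.2+10.1) = Gamma(13.2, 11.3).
Posterior mean of λ = α/β = 13.2/11.3 = 1.1681.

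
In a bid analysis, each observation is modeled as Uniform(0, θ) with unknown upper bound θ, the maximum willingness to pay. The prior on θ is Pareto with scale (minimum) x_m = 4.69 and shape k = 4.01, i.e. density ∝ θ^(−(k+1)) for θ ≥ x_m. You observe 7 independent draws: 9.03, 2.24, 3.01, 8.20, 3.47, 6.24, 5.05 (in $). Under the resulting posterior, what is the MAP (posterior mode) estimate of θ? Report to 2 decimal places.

A Pareto(scale x_m, shape k) prior on the upper bound θ of Uniform(0, θ) is conjugate: posterior is Pareto(max(x_m, max xᵢ), k + n).
Sample maximum = 9.03; prior scale x_m = 4.69 → posterior scale = max = 9.03.
Posterior shape = 4.01 + 7 = 11.01.
The Pareto density is decreasing on [x_m, ∞), so the mode is x_m = 9.03.

9.03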